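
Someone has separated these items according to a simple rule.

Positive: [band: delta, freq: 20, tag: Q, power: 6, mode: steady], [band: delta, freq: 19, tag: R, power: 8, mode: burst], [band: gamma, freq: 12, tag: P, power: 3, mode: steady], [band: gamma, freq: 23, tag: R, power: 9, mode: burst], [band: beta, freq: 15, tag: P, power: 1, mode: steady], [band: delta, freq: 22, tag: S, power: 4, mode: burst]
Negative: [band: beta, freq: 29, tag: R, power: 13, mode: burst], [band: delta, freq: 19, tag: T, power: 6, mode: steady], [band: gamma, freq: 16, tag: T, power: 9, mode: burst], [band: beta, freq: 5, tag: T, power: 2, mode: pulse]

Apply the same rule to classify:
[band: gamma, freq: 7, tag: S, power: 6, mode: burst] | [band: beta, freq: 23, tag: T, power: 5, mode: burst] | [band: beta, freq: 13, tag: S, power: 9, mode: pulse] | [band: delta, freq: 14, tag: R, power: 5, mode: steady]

Positive, Negative, Positive, Positive

The rule appears to be: tag is not T AND freq ≤ 23.
[band: gamma, freq: 7, tag: S, power: 6, mode: burst] — tag is S, freq = 7, hence Positive. [band: beta, freq: 23, tag: T, power: 5, mode: burst] — tag is T, freq = 23, hence Negative. [band: beta, freq: 13, tag: S, power: 9, mode: pulse] — tag is S, freq = 13, hence Positive. [band: delta, freq: 14, tag: R, power: 5, mode: steady] — tag is R, freq = 14, hence Positive.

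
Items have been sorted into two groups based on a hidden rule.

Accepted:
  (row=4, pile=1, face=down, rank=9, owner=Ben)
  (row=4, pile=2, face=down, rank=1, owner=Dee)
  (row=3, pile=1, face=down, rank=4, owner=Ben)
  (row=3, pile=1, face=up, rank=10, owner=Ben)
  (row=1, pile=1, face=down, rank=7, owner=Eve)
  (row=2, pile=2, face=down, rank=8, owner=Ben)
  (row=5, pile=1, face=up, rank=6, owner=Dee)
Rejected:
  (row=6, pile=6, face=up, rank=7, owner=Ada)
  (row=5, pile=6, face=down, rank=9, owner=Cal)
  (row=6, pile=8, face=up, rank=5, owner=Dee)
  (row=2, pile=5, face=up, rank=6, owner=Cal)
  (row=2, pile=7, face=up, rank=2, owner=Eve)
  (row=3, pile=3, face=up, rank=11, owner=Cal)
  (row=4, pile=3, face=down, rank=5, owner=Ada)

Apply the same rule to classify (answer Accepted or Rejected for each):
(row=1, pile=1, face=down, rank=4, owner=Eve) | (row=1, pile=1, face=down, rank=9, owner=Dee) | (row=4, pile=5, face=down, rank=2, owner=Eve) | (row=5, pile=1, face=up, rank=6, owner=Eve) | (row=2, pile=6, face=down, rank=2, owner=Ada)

All 'Accepted' examples share one property — pile ≤ 2 — and every 'Rejected' example lacks it.
(row=1, pile=1, face=down, rank=4, owner=Eve): pile = 1 — has this property, so Accepted.
(row=1, pile=1, face=down, rank=9, owner=Dee): pile = 1 — has this property, so Accepted.
(row=4, pile=5, face=down, rank=2, owner=Eve): pile = 5 — doesn't match, so Rejected.
(row=5, pile=1, face=up, rank=6, owner=Eve): pile = 1 — has this property, so Accepted.
(row=2, pile=6, face=down, rank=2, owner=Ada): pile = 6 — doesn't match, so Rejected.

Accepted, Accepted, Rejected, Accepted, Rejected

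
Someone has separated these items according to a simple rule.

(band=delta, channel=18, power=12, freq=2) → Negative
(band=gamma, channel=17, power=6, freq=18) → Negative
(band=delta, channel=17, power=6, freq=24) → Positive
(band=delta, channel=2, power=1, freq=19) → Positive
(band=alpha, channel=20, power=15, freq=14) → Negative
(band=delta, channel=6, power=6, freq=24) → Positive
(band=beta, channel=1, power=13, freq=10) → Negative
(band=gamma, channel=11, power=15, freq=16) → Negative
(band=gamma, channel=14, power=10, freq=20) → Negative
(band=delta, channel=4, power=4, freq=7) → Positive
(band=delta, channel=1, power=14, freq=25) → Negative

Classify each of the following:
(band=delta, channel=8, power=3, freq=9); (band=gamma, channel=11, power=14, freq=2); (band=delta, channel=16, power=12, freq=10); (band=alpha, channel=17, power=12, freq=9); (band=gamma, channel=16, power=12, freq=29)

One predicate separates the groups cleanly: band is delta AND power ≤ 6.
(band=delta, channel=8, power=3, freq=9): band is delta, power = 3 — meets the rule, so Positive.
(band=gamma, channel=11, power=14, freq=2): band is gamma, power = 14 — lacks this property, so Negative.
(band=delta, channel=16, power=12, freq=10): band is delta, power = 12 — lacks this property, so Negative.
(band=alpha, channel=17, power=12, freq=9): band is alpha, power = 12 — lacks this property, so Negative.
(band=gamma, channel=16, power=12, freq=29): band is gamma, power = 12 — lacks this property, so Negative.

Positive, Negative, Negative, Negative, Negative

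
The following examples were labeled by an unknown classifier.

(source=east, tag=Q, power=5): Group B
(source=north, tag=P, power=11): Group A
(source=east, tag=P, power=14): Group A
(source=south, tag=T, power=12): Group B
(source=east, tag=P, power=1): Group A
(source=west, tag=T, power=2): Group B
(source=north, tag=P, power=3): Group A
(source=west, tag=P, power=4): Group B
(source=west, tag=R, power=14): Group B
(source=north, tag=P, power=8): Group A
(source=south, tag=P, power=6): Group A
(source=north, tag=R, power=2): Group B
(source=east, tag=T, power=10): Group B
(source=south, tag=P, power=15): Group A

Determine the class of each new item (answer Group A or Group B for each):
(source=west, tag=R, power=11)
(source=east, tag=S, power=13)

Group B, Group B

The pattern is that an item is 'Group A' exactly when: tag is P AND power ≠ 4.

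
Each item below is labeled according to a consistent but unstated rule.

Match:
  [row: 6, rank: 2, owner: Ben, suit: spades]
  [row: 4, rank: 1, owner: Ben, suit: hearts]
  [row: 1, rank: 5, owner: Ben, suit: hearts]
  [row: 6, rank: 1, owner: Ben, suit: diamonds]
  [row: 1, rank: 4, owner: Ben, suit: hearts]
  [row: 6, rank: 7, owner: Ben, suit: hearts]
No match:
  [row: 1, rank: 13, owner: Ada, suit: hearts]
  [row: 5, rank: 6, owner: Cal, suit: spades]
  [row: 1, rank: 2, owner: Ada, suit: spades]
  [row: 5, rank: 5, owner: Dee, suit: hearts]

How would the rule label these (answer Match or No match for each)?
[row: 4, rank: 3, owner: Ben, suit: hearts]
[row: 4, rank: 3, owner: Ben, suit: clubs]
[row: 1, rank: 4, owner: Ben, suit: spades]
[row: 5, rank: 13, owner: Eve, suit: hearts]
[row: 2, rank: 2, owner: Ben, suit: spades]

All 'Match' examples share one property — owner is Ben — and every 'No match' example lacks it.
[row: 4, rank: 3, owner: Ben, suit: hearts] → owner is Ben → Match. [row: 4, rank: 3, owner: Ben, suit: clubs] → owner is Ben → Match. [row: 1, rank: 4, owner: Ben, suit: spades] → owner is Ben → Match. [row: 5, rank: 13, owner: Eve, suit: hearts] → owner is Eve → No match. [row: 2, rank: 2, owner: Ben, suit: spades] → owner is Ben → Match.

Match, Match, Match, No match, Match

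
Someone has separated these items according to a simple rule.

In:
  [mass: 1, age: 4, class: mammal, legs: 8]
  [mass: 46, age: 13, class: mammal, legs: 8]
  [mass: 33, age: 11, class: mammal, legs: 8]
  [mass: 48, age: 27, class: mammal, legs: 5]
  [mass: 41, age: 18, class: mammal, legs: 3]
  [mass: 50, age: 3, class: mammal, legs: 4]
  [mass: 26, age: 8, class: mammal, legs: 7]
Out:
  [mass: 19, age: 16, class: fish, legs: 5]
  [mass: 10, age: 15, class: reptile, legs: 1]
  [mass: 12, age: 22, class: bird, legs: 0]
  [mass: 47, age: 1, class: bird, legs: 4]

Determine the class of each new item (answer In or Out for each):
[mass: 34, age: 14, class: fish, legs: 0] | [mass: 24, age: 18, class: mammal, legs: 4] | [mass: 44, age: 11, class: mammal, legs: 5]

Out, In, In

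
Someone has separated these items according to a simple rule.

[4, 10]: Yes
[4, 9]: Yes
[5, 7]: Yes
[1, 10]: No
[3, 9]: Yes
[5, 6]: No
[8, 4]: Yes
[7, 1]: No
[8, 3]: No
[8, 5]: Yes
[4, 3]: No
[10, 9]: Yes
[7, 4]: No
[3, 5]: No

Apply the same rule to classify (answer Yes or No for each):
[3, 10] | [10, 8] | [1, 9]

Yes, Yes, No

All 'Yes' examples share one property — sum ≥ 12 — and every 'No' example lacks it.
[3, 10] → 3+10 = 13 → Yes.
[10, 8] → 10+8 = 18 → Yes.
[1, 9] → 1+9 = 10 → No.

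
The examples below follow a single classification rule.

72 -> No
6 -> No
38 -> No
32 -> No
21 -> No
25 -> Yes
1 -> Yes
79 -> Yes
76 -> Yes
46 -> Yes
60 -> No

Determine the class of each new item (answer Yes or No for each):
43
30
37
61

The rule appears to be: ≡ 1 (mod 3).

Yes, No, Yes, Yes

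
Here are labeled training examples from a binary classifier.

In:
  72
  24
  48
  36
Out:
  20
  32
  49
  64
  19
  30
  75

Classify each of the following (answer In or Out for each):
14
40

One predicate separates the groups cleanly: multiple of 12.
14 — 14 = 12·1 + 2, hence Out. 40 — 40 = 12·3 + 4, hence Out.

Out, Out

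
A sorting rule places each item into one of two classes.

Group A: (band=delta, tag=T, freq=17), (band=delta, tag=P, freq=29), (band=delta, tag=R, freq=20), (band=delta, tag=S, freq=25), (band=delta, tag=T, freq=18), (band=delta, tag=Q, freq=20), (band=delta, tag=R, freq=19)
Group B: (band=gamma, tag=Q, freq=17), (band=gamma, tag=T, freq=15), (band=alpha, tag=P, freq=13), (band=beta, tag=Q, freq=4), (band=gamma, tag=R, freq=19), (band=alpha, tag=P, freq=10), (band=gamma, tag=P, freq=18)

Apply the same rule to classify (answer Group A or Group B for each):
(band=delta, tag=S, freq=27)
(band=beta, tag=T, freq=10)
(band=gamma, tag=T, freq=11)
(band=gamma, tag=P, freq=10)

Group A, Group B, Group B, Group B

Checking candidate rules against both groups, what survives is: band is delta.
(band=delta, tag=S, freq=27) — band is delta, hence Group A.
(band=beta, tag=T, freq=10) — band is beta, hence Group B.
(band=gamma, tag=T, freq=11) — band is gamma, hence Group B.
(band=gamma, tag=P, freq=10) — band is gamma, hence Group B.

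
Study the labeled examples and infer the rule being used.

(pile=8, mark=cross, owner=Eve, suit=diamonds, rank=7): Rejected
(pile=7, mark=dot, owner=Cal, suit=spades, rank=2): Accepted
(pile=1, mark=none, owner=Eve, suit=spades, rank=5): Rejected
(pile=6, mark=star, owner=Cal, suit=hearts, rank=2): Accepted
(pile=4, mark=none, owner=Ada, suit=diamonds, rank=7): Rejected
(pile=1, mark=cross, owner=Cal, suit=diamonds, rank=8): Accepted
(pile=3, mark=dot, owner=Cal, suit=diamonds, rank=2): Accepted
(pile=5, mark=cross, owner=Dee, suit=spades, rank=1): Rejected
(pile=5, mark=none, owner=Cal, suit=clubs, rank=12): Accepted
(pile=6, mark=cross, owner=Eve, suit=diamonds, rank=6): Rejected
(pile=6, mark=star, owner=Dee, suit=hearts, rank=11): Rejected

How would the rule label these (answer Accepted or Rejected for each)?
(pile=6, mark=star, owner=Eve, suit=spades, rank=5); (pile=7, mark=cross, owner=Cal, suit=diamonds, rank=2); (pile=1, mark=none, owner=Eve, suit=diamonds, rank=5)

The simplest hypothesis consistent with all the labels is: owner is Cal.
(pile=6, mark=star, owner=Eve, suit=spades, rank=5): owner is Eve — does not pass, so Rejected.
(pile=7, mark=cross, owner=Cal, suit=diamonds, rank=2): owner is Cal — qualifies, so Accepted.
(pile=1, mark=none, owner=Eve, suit=diamonds, rank=5): owner is Eve — does not pass, so Rejected.

Rejected, Accepted, Rejected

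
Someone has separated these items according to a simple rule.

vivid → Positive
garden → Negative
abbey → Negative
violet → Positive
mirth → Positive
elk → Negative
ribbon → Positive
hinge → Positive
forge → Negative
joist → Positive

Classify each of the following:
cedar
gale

Negative, Negative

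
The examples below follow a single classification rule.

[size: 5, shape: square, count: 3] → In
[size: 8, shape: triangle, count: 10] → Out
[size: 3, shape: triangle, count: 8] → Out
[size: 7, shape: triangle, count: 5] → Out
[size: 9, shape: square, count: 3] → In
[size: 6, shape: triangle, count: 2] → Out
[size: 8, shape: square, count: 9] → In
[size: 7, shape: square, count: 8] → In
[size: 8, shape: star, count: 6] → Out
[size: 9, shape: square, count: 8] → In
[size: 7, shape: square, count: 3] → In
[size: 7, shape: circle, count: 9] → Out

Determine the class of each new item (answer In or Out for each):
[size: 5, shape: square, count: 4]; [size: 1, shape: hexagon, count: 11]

In, Out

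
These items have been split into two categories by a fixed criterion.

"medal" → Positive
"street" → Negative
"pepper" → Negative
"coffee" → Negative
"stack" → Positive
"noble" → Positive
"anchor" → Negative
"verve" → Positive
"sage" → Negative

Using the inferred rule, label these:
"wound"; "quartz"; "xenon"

Positive, Negative, Positive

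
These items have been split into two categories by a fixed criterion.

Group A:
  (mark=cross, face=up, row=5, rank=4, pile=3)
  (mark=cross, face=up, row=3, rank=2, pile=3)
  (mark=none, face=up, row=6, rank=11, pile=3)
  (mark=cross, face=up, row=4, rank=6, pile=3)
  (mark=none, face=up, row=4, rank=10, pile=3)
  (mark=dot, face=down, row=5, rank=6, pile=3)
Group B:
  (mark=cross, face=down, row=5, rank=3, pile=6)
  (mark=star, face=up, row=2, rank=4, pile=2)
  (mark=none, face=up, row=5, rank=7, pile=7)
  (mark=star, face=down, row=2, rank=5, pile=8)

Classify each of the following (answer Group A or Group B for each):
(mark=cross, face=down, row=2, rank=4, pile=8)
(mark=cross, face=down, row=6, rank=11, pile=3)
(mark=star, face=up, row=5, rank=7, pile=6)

Group B, Group A, Group B

One predicate separates the groups cleanly: pile = 3.
(mark=cross, face=down, row=2, rank=4, pile=8): pile = 8, fails this test → Group B. (mark=cross, face=down, row=6, rank=11, pile=3): pile = 3, fits → Group A. (mark=star, face=up, row=5, rank=7, pile=6): pile = 6, fails this test → Group B.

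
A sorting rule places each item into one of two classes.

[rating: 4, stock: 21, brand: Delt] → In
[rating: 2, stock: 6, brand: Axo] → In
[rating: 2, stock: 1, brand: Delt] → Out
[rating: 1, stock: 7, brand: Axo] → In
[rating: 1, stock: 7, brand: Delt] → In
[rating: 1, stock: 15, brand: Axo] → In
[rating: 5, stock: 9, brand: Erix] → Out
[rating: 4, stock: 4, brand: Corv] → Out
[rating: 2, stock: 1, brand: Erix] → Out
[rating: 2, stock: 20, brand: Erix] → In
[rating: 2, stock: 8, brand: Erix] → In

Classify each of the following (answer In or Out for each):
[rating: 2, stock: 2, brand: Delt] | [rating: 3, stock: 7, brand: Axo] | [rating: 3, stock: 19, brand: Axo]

Out, In, In

The common property of the 'In' items is: stock ≥ 6 AND rating ≤ 4. No 'Out' item has it.
[rating: 2, stock: 2, brand: Delt]: Out (stock = 2, rating = 2). [rating: 3, stock: 7, brand: Axo]: In (stock = 7, rating = 3). [rating: 3, stock: 19, brand: Axo]: In (stock = 19, rating = 3).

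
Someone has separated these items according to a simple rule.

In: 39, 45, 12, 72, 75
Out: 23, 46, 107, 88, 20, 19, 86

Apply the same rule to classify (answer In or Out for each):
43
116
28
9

Out, Out, Out, In

The classifier is using: multiple of 3.
43: 43 = 3·14 + 1 — fails the rule, so Out.
116: 116 = 3·38 + 2 — fails the rule, so Out.
28: 28 = 3·9 + 1 — fails the rule, so Out.
9: 9 = 3·3 — has this property, so In.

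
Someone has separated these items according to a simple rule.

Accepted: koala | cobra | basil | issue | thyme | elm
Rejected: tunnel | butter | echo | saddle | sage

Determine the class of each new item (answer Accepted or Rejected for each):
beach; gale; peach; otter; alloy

Accepted, Rejected, Accepted, Accepted, Accepted

The distinguishing property — odd length — holds for all the 'Accepted' cases and none of the 'Rejected' cases.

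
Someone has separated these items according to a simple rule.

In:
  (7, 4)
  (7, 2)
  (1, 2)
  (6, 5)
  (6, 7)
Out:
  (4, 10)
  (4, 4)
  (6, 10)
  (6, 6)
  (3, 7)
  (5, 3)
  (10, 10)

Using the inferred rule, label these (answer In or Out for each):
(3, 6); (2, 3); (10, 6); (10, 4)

A rule that fits every label: sum is odd — true of each 'In' example, false of each 'Out' one.
(3, 6): 3+6 = 9 — qualifies, so In. (2, 3): 2+3 = 5 — qualifies, so In. (10, 6): 10+6 = 16 — doesn't qualify, so Out. (10, 4): 10+4 = 14 — doesn't qualify, so Out.

In, In, Out, Out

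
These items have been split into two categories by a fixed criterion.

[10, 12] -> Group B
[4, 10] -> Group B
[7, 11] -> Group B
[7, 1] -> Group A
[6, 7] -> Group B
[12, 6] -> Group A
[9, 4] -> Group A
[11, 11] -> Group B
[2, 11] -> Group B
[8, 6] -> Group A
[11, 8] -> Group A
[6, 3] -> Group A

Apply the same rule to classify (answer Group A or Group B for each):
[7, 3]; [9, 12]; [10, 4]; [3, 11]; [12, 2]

One predicate separates the groups cleanly: first > second.
[7, 3] — 7 > 3, hence Group A. [9, 12] — 9 < 12, hence Group B. [10, 4] — 10 > 4, hence Group A. [3, 11] — 3 < 11, hence Group B. [12, 2] — 12 > 2, hence Group A.

Group A, Group B, Group A, Group B, Group A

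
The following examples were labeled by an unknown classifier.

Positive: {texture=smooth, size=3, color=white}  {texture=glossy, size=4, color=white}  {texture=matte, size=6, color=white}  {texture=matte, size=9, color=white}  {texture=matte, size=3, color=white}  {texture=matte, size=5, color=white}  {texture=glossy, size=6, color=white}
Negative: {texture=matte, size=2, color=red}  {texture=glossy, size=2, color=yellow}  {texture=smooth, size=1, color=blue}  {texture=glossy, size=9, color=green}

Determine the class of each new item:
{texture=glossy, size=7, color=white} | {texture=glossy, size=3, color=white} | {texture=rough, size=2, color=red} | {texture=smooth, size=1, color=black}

Positive, Positive, Negative, Negative

The distinguishing property — color is white — holds for all the 'Positive' cases and none of the 'Negative' cases.
{texture=glossy, size=7, color=white} — color is white, hence Positive. {texture=glossy, size=3, color=white} — color is white, hence Positive. {texture=rough, size=2, color=red} — color is red, hence Negative. {texture=smooth, size=1, color=black} — color is black, hence Negative.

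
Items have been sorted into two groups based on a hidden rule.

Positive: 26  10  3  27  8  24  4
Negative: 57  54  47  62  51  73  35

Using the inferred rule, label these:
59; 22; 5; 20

Negative, Positive, Positive, Positive

Rule: at most 27. This holds for each 'Positive' example and fails for each 'Negative' one.
Negative: 59, since 59 > 27. Positive: 22, since 22 ≤ 27. Positive: 5, since 5 ≤ 27. Positive: 20, since 20 ≤ 27.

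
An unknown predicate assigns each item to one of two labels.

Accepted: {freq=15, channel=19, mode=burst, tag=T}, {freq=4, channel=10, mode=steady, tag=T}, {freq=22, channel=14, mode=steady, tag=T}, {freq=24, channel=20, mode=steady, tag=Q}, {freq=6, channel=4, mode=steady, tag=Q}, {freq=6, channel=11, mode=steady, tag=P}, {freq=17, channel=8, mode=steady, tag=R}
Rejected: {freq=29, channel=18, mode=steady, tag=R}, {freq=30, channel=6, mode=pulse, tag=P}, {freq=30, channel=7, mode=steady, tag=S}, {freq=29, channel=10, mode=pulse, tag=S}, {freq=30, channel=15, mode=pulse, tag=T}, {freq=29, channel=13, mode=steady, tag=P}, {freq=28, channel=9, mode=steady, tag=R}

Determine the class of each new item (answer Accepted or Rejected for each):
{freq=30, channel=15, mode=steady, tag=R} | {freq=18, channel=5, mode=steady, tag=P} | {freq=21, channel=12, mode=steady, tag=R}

The distinguishing property — freq ≤ 24 — holds for all the 'Accepted' cases and none of the 'Rejected' cases.
{freq=30, channel=15, mode=steady, tag=R}: Rejected (freq = 30). {freq=18, channel=5, mode=steady, tag=P}: Accepted (freq = 18). {freq=21, channel=12, mode=steady, tag=R}: Accepted (freq = 21).

Rejected, Accepted, Accepted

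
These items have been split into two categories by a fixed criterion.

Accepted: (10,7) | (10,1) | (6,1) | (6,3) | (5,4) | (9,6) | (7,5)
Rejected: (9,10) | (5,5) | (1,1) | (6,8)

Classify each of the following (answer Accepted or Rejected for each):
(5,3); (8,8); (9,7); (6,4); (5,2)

Accepted, Rejected, Accepted, Accepted, Accepted

Rule: first > second. This holds for each 'Accepted' example and fails for each 'Rejected' one.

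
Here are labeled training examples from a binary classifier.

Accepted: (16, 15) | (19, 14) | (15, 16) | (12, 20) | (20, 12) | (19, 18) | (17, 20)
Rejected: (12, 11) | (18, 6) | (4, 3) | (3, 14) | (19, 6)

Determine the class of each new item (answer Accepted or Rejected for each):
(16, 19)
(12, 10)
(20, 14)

The distinguishing property — sum ≥ 31 — holds for all the 'Accepted' cases and none of the 'Rejected' cases.
(16, 19): 16+19 = 35, has this property → Accepted.
(12, 10): 12+10 = 22, does not satisfy this → Rejected.
(20, 14): 20+14 = 34, has this property → Accepted.

Accepted, Rejected, Accepted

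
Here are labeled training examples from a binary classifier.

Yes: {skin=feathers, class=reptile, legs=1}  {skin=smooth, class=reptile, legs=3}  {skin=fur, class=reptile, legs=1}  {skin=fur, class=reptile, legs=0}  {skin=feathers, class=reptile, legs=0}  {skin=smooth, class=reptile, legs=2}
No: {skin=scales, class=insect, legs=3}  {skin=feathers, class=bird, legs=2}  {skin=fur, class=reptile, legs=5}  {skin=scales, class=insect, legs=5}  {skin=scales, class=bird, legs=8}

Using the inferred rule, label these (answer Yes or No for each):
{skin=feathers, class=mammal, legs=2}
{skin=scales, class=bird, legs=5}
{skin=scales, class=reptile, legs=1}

The classifier is using: class is reptile AND legs ≤ 3.
{skin=feathers, class=mammal, legs=2}: class is mammal, legs = 2 — does not fit, so No. {skin=scales, class=bird, legs=5}: class is bird, legs = 5 — does not fit, so No. {skin=scales, class=reptile, legs=1}: class is reptile, legs = 1 — meets the rule, so Yes.

No, No, Yes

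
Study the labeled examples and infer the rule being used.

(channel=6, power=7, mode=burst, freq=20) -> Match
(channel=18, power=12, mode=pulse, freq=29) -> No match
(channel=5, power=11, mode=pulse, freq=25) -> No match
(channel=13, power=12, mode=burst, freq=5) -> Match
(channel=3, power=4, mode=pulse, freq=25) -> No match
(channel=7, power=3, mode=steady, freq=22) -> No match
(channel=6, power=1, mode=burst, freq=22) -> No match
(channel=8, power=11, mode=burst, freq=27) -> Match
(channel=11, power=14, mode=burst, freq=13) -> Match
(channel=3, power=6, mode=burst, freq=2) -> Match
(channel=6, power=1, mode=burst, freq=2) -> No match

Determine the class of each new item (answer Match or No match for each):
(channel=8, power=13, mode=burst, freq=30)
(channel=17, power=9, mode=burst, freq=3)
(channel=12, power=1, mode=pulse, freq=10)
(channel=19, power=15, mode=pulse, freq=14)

'Match' ⟺ mode is burst AND power ≥ 3.
(channel=8, power=13, mode=burst, freq=30): mode is burst, power = 13 — matches, so Match. (channel=17, power=9, mode=burst, freq=3): mode is burst, power = 9 — matches, so Match. (channel=12, power=1, mode=pulse, freq=10): mode is pulse, power = 1 — does not pass, so No match. (channel=19, power=15, mode=pulse, freq=14): mode is pulse, power = 15 — does not pass, so No match.

Match, Match, No match, No match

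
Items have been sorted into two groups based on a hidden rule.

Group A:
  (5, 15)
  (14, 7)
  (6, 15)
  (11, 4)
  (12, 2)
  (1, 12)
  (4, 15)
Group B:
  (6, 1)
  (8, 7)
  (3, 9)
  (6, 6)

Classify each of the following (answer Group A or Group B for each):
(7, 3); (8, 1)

A rule that fits every label: max ≥ 11 — true of each 'Group A' example, false of each 'Group B' one.
Group B: (7, 3), since max 7. Group B: (8, 1), since max 8.

Group B, Group B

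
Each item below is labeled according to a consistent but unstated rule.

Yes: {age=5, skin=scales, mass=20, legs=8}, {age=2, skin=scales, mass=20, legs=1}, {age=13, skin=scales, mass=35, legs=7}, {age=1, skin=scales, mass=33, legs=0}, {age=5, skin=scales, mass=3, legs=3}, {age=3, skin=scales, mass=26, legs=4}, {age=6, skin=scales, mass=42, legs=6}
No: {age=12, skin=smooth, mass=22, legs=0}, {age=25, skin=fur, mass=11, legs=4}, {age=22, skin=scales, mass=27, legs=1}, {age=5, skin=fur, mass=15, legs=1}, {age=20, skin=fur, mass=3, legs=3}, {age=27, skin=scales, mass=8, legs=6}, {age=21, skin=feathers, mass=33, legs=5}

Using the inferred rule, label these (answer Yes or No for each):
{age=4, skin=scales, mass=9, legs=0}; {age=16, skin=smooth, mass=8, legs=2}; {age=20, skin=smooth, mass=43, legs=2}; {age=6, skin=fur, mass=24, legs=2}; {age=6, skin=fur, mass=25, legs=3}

The distinguishing property — skin is scales AND age ≤ 13 — holds for all the 'Yes' cases and none of the 'No' cases.
{age=4, skin=scales, mass=9, legs=0} — skin is scales, age = 4, hence Yes. {age=16, skin=smooth, mass=8, legs=2} — skin is smooth, age = 16, hence No. {age=20, skin=smooth, mass=43, legs=2} — skin is smooth, age = 20, hence No. {age=6, skin=fur, mass=24, legs=2} — skin is fur, age = 6, hence No. {age=6, skin=fur, mass=25, legs=3} — skin is fur, age = 6, hence No.

Yes, No, No, No, No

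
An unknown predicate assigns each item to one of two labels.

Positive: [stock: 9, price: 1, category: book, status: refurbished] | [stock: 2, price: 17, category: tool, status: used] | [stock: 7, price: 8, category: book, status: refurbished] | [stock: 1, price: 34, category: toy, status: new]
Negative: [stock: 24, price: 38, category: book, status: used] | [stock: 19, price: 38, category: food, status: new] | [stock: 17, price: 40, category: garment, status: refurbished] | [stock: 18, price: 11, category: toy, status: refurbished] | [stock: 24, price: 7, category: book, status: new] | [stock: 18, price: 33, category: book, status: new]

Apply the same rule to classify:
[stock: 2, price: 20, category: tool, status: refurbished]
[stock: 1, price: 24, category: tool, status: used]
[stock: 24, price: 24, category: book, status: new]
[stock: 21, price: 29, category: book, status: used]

Positive, Positive, Negative, Negative

The common property of the 'Positive' items is: stock ≤ 9. No 'Negative' item has it.
[stock: 2, price: 20, category: tool, status: refurbished]: stock = 2 — passes, so Positive. [stock: 1, price: 24, category: tool, status: used]: stock = 1 — passes, so Positive. [stock: 24, price: 24, category: book, status: new]: stock = 24 — doesn't match, so Negative. [stock: 21, price: 29, category: book, status: used]: stock = 21 — doesn't match, so Negative.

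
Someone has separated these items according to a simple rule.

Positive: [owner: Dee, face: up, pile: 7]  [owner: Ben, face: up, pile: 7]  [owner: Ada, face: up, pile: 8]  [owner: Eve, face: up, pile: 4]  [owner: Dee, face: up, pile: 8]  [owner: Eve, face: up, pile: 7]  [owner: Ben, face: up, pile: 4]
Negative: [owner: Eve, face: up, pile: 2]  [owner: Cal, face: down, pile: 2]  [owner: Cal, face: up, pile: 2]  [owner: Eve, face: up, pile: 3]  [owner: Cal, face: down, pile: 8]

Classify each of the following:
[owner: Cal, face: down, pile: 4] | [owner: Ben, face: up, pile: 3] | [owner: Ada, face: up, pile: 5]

A rule that fits every label: face is up AND pile ≥ 4 — true of each 'Positive' example, false of each 'Negative' one.
[owner: Cal, face: down, pile: 4]: face is down, pile = 4, lacks this property → Negative. [owner: Ben, face: up, pile: 3]: face is up, pile = 3, lacks this property → Negative. [owner: Ada, face: up, pile: 5]: face is up, pile = 5, passes → Positive.

Negative, Negative, Positive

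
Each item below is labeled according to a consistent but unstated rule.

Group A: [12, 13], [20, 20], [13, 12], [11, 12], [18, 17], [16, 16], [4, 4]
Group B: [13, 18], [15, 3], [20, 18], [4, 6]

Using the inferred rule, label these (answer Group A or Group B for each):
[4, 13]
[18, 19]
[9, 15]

Group B, Group A, Group B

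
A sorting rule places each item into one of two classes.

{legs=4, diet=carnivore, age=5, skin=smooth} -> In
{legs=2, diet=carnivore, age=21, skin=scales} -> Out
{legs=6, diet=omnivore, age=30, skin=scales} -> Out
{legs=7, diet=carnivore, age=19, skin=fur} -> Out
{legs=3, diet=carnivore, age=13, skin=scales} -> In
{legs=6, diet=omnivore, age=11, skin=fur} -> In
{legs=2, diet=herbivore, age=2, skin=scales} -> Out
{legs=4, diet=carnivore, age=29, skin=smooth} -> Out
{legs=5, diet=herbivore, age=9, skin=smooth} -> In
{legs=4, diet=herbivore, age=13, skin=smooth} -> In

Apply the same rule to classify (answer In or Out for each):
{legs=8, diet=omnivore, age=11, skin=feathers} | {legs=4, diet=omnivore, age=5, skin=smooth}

In, In

The classifier is using: age ≥ 5 AND age ≤ 13.
{legs=8, diet=omnivore, age=11, skin=feathers} — age = 11, hence In.
{legs=4, diet=omnivore, age=5, skin=smooth} — age = 5, hence In.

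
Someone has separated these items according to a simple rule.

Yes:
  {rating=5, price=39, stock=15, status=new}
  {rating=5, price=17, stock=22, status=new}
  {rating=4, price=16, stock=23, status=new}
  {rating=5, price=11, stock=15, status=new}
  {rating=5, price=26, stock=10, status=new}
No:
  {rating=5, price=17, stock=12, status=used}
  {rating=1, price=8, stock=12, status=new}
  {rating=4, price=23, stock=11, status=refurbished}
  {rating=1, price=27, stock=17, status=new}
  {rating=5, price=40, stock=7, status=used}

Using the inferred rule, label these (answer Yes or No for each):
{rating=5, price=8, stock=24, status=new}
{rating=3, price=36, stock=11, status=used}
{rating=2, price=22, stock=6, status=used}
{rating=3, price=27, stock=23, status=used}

Rule: status is new AND rating ≥ 4. This holds for each 'Yes' example and fails for each 'No' one.
{rating=5, price=8, stock=24, status=new}: status is new, rating = 5 — fits, so Yes. {rating=3, price=36, stock=11, status=used}: status is used, rating = 3 — does not pass, so No. {rating=2, price=22, stock=6, status=used}: status is used, rating = 2 — does not pass, so No. {rating=3, price=27, stock=23, status=used}: status is used, rating = 3 — does not pass, so No.

Yes, No, No, No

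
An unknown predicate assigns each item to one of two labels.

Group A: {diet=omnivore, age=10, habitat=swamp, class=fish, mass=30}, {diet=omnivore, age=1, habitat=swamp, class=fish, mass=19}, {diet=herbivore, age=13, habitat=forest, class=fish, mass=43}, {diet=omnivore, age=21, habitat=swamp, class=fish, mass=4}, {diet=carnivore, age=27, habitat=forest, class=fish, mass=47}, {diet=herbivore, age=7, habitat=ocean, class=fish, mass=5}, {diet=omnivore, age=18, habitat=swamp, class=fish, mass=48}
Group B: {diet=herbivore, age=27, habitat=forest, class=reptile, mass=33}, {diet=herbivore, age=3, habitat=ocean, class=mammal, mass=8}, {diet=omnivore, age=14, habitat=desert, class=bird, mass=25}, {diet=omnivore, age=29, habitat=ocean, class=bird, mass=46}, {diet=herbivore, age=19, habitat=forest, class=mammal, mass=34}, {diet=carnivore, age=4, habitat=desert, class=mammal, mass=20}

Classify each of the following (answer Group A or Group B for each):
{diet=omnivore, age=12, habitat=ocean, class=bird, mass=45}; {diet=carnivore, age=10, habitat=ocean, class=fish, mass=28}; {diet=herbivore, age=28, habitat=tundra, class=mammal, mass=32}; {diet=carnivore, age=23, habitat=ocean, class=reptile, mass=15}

The classifier is using: class is fish.
{diet=omnivore, age=12, habitat=ocean, class=bird, mass=45} — class is bird, hence Group B. {diet=carnivore, age=10, habitat=ocean, class=fish, mass=28} — class is fish, hence Group A. {diet=herbivore, age=28, habitat=tundra, class=mammal, mass=32} — class is mammal, hence Group B. {diet=carnivore, age=23, habitat=ocean, class=reptile, mass=15} — class is reptile, hence Group B.

Group B, Group A, Group B, Group B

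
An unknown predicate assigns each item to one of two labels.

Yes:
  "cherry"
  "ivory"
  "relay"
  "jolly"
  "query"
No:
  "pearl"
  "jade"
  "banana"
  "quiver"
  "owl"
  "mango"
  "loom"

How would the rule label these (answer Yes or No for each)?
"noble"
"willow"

No, No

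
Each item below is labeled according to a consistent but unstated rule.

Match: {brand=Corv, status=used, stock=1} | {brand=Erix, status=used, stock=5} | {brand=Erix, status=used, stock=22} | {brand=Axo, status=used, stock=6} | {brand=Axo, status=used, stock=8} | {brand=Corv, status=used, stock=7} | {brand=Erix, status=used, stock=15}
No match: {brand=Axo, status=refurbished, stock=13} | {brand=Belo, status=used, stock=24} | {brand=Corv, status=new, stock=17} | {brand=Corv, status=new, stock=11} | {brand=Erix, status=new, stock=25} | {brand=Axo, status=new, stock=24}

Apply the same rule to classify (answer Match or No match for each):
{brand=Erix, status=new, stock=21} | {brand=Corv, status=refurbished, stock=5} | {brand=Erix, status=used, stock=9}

No match, No match, Match

Rule: status is used AND stock ≤ 22. This holds for each 'Match' example and fails for each 'No match' one.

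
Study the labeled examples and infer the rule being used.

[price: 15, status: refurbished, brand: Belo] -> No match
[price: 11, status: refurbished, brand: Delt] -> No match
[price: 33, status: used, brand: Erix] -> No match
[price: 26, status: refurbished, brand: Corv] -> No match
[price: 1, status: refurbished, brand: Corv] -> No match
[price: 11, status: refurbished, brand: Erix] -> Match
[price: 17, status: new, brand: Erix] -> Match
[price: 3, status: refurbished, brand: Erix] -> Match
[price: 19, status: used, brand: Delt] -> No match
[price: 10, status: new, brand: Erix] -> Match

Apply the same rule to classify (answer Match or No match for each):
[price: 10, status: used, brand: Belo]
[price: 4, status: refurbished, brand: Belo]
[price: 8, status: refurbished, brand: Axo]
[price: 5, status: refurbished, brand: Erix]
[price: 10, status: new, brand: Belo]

The classifier is using: brand is Erix AND price ≤ 17.
No match: [price: 10, status: used, brand: Belo], since brand is Belo, price = 10.
No match: [price: 4, status: refurbished, brand: Belo], since brand is Belo, price = 4.
No match: [price: 8, status: refurbished, brand: Axo], since brand is Axo, price = 8.
Match: [price: 5, status: refurbished, brand: Erix], since brand is Erix, price = 5.
No match: [price: 10, status: new, brand: Belo], since brand is Belo, price = 10.

No match, No match, No match, Match, No match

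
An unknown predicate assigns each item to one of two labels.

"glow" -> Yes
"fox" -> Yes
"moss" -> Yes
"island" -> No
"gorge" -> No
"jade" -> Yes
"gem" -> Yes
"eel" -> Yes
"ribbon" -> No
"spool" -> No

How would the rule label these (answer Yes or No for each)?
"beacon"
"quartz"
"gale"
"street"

No, No, Yes, No

A rule that fits every label: length ≤ 4 — true of each 'Yes' example, false of each 'No' one.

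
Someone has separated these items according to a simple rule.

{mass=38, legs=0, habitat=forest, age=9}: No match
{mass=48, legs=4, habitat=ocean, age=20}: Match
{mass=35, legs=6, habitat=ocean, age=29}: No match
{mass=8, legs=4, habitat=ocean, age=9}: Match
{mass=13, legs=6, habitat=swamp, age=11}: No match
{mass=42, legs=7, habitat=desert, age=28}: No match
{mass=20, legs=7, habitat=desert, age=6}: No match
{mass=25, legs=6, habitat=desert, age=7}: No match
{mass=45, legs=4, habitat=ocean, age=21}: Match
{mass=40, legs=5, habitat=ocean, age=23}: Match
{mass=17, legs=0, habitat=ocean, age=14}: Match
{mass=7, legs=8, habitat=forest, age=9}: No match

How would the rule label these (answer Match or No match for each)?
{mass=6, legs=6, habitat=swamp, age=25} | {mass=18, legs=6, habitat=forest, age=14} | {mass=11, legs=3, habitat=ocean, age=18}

No match, No match, Match

All 'Match' examples share one property — habitat is ocean AND age ≤ 23 — and every 'No match' example lacks it.
No match: {mass=6, legs=6, habitat=swamp, age=25}, since habitat is swamp, age = 25. No match: {mass=18, legs=6, habitat=forest, age=14}, since habitat is forest, age = 14. Match: {mass=11, legs=3, habitat=ocean, age=18}, since habitat is ocean, age = 18.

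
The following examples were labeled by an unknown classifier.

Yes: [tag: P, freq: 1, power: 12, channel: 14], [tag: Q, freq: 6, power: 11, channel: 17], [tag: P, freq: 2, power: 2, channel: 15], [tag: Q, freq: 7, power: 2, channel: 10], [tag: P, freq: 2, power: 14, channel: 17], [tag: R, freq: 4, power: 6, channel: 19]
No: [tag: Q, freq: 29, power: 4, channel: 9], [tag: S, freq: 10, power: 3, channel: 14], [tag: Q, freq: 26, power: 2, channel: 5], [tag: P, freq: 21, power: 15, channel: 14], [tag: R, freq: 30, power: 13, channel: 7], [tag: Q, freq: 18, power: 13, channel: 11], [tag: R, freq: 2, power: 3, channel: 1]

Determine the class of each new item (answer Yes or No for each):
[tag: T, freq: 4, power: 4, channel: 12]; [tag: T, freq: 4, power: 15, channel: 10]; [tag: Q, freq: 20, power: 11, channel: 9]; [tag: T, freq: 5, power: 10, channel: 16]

Yes, Yes, No, Yes

A rule that fits every label: freq ≤ 7 AND channel ≥ 5 — true of each 'Yes' example, false of each 'No' one.
[tag: T, freq: 4, power: 4, channel: 12] — freq = 4, channel = 12, hence Yes. [tag: T, freq: 4, power: 15, channel: 10] — freq = 4, channel = 10, hence Yes. [tag: Q, freq: 20, power: 11, channel: 9] — freq = 20, channel = 9, hence No. [tag: T, freq: 5, power: 10, channel: 16] — freq = 5, channel = 16, hence Yes.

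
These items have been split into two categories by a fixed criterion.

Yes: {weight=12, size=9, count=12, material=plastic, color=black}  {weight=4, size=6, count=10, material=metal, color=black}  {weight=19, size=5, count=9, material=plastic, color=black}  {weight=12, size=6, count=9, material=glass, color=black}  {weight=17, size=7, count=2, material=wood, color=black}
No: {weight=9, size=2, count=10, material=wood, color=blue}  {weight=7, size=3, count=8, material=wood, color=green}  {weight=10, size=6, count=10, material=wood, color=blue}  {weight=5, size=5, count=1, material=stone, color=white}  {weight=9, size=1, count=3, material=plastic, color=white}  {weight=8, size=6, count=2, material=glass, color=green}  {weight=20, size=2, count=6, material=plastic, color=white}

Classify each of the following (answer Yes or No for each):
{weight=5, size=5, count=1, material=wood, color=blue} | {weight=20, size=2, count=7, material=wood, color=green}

No, No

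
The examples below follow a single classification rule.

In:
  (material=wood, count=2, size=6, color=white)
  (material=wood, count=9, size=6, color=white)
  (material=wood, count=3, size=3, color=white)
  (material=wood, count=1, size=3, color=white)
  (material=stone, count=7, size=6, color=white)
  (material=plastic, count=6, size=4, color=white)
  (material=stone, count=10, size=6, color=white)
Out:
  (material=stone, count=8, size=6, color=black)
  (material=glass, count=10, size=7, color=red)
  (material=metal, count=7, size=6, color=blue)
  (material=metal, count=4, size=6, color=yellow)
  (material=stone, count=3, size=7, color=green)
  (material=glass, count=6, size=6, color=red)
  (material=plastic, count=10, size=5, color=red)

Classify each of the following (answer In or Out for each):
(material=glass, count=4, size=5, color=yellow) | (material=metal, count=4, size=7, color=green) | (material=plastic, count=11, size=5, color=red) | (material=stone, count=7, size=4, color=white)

Out, Out, Out, In

The simplest hypothesis consistent with all the labels is: color is white.
(material=glass, count=4, size=5, color=yellow): color is yellow — fails this test, so Out. (material=metal, count=4, size=7, color=green): color is green — fails this test, so Out. (material=plastic, count=11, size=5, color=red): color is red — fails this test, so Out. (material=stone, count=7, size=4, color=white): color is white — satisfies this, so In.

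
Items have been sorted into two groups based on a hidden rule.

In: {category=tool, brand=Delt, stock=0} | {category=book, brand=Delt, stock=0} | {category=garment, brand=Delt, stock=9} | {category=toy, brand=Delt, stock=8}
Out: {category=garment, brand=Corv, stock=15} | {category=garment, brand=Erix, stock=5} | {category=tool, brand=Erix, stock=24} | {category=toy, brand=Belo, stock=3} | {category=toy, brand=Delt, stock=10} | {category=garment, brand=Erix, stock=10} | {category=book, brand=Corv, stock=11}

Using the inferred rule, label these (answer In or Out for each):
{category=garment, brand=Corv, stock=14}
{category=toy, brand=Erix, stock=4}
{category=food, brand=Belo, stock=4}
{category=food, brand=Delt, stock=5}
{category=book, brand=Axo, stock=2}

The simplest hypothesis consistent with all the labels is: brand is Delt AND stock ≤ 9.
{category=garment, brand=Corv, stock=14}: brand is Corv, stock = 14 — fails this test, so Out. {category=toy, brand=Erix, stock=4}: brand is Erix, stock = 4 — fails this test, so Out. {category=food, brand=Belo, stock=4}: brand is Belo, stock = 4 — fails this test, so Out. {category=food, brand=Delt, stock=5}: brand is Delt, stock = 5 — checks out, so In. {category=book, brand=Axo, stock=2}: brand is Axo, stock = 2 — fails this test, so Out.

Out, Out, Out, In, Out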